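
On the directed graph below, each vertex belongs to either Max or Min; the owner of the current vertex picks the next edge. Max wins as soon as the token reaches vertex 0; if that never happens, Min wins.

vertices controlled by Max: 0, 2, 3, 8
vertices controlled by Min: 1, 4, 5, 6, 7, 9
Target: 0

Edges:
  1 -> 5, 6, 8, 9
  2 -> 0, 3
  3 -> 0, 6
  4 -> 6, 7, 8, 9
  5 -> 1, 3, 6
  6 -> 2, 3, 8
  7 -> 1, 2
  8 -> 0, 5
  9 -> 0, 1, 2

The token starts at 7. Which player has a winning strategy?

A0 = {0}
A1: add {2, 3, 8} — 2 (Max) has 2→0; 3 (Max) has 3→0; 8 (Max) has 8→0.
A2: add {6} — 6 (Min): all of {2, 3, 8} already in.
A3 = A2; e.g. 1 (Min) can still go to 5. Fixed point.
7 never enters the attractor, so Min can avoid the target forever.

Min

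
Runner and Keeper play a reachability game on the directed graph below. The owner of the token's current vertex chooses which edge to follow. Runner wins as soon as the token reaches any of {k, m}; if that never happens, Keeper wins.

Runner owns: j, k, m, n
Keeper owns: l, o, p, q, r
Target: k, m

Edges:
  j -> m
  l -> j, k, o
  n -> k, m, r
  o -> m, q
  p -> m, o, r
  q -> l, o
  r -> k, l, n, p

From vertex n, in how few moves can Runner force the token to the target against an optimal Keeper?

1

A0 = {k, m}
A1: add {j, n} — j (Runner) has j→m; n (Runner) has n→k.
A2 = A1; e.g. l (Keeper) can still go to o. Fixed point.
n enters the attractor at level 1, so Runner can force the target in 1 move from there.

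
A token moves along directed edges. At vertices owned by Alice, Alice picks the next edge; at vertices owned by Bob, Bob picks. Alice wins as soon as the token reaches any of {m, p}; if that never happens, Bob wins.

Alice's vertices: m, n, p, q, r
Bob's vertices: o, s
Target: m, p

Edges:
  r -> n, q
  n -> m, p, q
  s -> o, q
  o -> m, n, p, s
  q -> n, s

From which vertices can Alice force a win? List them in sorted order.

A0 = {m, p}
A1: add {n} — n (Alice) has n→m.
A2: add {q, r} — q (Alice) has q→n; r (Alice) has r→n.
A3 = A2; e.g. o (Bob) can still go to s. Fixed point.
Alice's winning region = {m, n, p, q, r}.

m, n, p, q, r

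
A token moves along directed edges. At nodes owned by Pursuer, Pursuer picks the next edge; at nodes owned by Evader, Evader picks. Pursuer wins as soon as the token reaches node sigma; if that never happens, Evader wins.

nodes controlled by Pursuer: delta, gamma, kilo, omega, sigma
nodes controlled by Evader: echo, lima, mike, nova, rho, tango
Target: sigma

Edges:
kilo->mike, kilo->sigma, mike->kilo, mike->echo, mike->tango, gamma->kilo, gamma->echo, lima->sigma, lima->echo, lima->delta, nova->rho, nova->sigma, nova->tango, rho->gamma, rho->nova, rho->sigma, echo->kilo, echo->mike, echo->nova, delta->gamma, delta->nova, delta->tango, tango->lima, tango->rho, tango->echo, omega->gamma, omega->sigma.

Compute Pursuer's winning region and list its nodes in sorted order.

delta, gamma, kilo, omega, sigma

A0 = {sigma}
A1: add {kilo, omega} — kilo (Pursuer) has kilo→sigma; omega (Pursuer) has omega→sigma.
A2: add {gamma} — gamma (Pursuer) has gamma→kilo.
A3: add {delta} — delta (Pursuer) has delta→gamma.
A4 = A3; e.g. mike (Evader) can still go to echo. Fixed point.
Pursuer's winning region = {delta, gamma, kilo, omega, sigma}.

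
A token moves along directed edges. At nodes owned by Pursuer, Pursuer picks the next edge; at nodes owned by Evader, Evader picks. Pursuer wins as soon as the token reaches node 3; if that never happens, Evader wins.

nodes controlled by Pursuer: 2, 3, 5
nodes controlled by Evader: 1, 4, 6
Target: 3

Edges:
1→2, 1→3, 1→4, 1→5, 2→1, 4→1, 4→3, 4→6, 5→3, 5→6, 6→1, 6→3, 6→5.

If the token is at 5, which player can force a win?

Pursuer

A0 = {3}
A1: add {5} — 5 (Pursuer) has 5→3.
A2 = A1; e.g. 1 (Evader) can still go to 2. Fixed point.
5 ∈ A1, so Pursuer can force the target.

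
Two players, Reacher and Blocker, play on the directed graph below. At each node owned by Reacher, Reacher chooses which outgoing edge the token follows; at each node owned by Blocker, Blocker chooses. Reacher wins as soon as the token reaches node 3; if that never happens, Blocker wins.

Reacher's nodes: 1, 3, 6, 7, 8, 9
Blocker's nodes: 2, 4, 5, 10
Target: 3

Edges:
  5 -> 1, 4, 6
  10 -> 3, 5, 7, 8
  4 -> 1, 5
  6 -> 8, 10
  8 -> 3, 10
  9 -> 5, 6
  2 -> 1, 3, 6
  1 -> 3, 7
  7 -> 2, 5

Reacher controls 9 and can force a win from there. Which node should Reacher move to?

A0 = {3}
A1: add {1, 8} — 1 (Reacher) has 1→3; 8 (Reacher) has 8→3.
A2: add {6} — 6 (Reacher) has 6→8.
A3: add {2, 9} — 2 (Blocker): all of {1, 3, 6} already in; 9 (Reacher) has 9→6.
A4: add {7} — 7 (Reacher) has 7→2.
A5 = A4; e.g. 4 (Blocker) can still go to 5. Fixed point.
From 9, successor 6 is in the attractor (rank 2); the other successor 5 is not.

6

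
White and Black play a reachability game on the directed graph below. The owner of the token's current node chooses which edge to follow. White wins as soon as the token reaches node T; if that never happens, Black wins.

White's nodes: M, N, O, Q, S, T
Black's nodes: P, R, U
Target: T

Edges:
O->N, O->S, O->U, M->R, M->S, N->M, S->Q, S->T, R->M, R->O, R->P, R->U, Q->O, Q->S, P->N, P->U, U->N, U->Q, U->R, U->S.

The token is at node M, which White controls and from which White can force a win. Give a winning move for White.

A0 = {T}
A1: add {S} — S (White) has S→T.
A2: add {M, O, Q} — M (White) has M→S; O (White) has O→S; Q (White) has Q→S.
A3: add {N} — N (White) has N→M.
A4 = A3; e.g. P (Black) can still go to U. Fixed point.
From M, successor S is in the attractor (rank 1); the other successor R is not.

S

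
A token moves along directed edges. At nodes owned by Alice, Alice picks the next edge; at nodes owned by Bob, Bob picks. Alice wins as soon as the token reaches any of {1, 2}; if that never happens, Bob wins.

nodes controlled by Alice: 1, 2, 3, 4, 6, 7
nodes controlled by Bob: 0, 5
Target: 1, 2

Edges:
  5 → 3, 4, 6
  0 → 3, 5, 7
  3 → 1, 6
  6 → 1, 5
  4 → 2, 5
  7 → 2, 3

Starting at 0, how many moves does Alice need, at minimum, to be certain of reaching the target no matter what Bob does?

A0 = {1, 2}
A1: add {3, 4, 6, 7} — 3 (Alice) has 3→1; 4 (Alice) has 4→2; 6 (Alice) has 6→1; 7 (Alice) has 7→2.
A2: add {5} — 5 (Bob): all of {3, 4, 6} already in.
A3: add {0} — 0 (Bob): all of {3, 5, 7} already in.
A3 = all vertices. Fixed point.
0 enters the attractor at level 3, so Alice can force the target in 3 moves from there.

3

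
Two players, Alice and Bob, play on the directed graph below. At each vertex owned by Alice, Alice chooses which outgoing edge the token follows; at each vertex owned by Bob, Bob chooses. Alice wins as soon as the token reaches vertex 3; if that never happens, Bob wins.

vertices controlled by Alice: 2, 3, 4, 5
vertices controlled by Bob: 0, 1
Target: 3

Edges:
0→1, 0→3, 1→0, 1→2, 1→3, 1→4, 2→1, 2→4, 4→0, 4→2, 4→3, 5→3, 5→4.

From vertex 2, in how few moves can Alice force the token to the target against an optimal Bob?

A0 = {3}
A1: add {4, 5} — 4 (Alice) has 4→3; 5 (Alice) has 5→3.
A2: add {2} — 2 (Alice) has 2→4.
A3 = A2; e.g. 0 (Bob) can still go to 1. Fixed point.
2 enters the attractor at level 2, so Alice can force the target in 2 moves from there.

2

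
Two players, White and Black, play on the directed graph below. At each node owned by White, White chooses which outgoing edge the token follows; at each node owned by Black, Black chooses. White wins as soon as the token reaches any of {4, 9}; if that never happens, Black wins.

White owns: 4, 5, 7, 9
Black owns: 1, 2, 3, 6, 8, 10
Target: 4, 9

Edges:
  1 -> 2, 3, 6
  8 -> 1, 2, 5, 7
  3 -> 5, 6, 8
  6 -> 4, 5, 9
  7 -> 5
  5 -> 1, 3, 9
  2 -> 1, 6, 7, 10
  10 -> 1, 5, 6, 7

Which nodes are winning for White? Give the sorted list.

A0 = {4, 9}
A1: add {5} — 5 (White) has 5→9.
A2: add {6, 7} — 6 (Black): all of {4, 5, 9} already in; 7 (White) has 7→5.
A3 = A2; e.g. 1 (Black) can still go to 2. Fixed point.
White's winning region = {4, 5, 6, 7, 9}.

4, 5, 6, 7, 9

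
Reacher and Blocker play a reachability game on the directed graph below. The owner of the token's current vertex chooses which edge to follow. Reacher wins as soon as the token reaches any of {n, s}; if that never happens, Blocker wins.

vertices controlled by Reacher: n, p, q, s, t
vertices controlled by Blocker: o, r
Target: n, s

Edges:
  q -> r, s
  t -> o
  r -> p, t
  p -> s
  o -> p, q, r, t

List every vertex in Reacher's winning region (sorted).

n, p, q, s

A0 = {n, s}
A1: add {p, q} — p (Reacher) has p→s; q (Reacher) has q→s.
A2 = A1; e.g. o (Blocker) can still go to r. Fixed point.
Reacher's winning region = {n, p, q, s}.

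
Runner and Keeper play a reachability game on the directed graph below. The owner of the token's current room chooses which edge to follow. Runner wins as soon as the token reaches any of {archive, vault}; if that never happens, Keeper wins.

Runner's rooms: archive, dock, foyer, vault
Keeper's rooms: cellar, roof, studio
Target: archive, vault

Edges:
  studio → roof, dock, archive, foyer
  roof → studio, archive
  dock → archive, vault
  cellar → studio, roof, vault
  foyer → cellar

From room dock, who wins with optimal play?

A0 = {archive, vault}
A1: add {dock} — dock (Runner) has dock→archive.
A2 = A1; e.g. studio (Keeper) can still go to roof. Fixed point.
dock ∈ A1, so Runner can force the target.

Runner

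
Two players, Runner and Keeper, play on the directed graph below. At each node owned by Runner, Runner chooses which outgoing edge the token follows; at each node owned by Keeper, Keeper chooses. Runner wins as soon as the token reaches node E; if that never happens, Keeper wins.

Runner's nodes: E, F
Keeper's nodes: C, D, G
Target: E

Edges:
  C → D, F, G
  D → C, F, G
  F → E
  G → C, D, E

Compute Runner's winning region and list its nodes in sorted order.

E, F

A0 = {E}
A1: add {F} — F (Runner) has F→E.
A2 = A1; e.g. C (Keeper) can still go to D. Fixed point.
Runner's winning region = {E, F}.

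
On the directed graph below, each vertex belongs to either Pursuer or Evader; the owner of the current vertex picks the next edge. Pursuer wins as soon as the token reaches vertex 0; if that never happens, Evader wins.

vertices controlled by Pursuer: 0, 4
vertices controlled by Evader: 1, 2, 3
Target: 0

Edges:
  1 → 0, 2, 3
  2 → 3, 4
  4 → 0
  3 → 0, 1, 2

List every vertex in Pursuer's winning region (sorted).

A0 = {0}
A1: add {4} — 4 (Pursuer) has 4→0.
A2 = A1; e.g. 1 (Evader) can still go to 2. Fixed point.
Pursuer's winning region = {0, 4}.

0, 4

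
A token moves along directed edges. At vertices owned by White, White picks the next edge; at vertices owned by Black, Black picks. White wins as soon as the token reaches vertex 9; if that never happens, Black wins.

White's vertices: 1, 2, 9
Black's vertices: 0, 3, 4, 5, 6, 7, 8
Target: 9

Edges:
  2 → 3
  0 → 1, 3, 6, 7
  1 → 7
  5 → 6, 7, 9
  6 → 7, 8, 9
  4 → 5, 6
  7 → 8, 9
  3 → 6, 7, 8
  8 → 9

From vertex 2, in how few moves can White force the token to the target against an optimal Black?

A0 = {9}
A1: add {8} — 8 (Black): all of {9} already in.
A2: add {7} — 7 (Black): all of {8, 9} already in.
A3: add {1, 6} — 1 (White) has 1→7; 6 (Black): all of {7, 8, 9} already in.
A4: add {3, 5} — 3 (Black): all of {6, 7, 8} already in; 5 (Black): all of {6, 7, 9} already in.
A5: add {0, 2, 4} — 0 (Black): all of {1, 3, 6, 7} already in; 2 (White) has 2→3; 4 (Black): all of {5, 6} already in.
A5 = all vertices. Fixed point.
2 enters the attractor at level 5, so White can force the target in 5 moves from there.

5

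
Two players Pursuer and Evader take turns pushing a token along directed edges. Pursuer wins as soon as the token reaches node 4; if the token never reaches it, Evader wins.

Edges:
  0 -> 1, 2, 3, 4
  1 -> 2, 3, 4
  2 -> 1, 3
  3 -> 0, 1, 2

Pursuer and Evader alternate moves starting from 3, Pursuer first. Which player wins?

Track states (vertex, player-to-move).
A0 = {(4,Pursuer), (4,Evader)}
A1: add {(0,Pursuer), (1,Pursuer)}.
A2 = A1; e.g. (0,Evader) stays out. (3,Pursuer) never enters ⇒ Evader avoids the target.

Evader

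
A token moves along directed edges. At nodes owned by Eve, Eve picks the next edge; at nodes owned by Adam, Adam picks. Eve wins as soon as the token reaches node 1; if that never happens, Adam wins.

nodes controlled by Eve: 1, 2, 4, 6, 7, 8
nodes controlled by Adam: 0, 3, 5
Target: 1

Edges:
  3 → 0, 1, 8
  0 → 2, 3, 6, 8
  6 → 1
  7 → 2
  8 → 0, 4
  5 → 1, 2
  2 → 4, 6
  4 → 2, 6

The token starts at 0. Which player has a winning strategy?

A0 = {1}
A1: add {6} — 6 (Eve) has 6→1.
A2: add {2, 4} — 2 (Eve) has 2→6; 4 (Eve) has 4→6.
A3: add {5, 7, 8} — 5 (Adam): all of {1, 2} already in; 7 (Eve) has 7→2; 8 (Eve) has 8→4.
A4 = A3; e.g. 0 (Adam) can still go to 3. Fixed point.
0 never enters the attractor, so Adam can avoid the target forever.

Adam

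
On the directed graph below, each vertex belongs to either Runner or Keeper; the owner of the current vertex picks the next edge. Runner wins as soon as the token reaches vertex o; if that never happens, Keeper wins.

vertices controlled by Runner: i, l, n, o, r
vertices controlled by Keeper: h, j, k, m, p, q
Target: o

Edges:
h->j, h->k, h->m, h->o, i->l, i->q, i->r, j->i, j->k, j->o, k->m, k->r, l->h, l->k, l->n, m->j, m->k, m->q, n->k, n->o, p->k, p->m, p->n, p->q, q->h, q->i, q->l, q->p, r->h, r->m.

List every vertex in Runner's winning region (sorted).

A0 = {o}
A1: add {n} — n (Runner) has n→o.
A2: add {l} — l (Runner) has l→n.
A3: add {i} — i (Runner) has i→l.
A4 = A3; e.g. h (Keeper) can still go to j. Fixed point.
Runner's winning region = {i, l, n, o}.

i, l, n, o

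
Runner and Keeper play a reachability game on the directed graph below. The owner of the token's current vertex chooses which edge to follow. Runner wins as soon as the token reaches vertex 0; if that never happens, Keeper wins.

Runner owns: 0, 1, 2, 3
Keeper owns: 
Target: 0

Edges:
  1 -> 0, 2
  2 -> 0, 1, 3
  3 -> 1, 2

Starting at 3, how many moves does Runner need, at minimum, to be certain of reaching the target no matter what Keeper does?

2

A0 = {0}
A1: add {1, 2} — 1 (Runner) has 1→0; 2 (Runner) has 2→0.
A2: add {3} — 3 (Runner) has 3→1.
A2 = all vertices. Fixed point.
3 enters the attractor at level 2, so Runner can force the target in 2 moves from there.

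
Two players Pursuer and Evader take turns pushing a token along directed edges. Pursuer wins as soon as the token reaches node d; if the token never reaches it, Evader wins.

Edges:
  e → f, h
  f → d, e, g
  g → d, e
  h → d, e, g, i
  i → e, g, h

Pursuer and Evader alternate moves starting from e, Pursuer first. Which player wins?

Track states (vertex, player-to-move).
A0 = {(d,Pursuer), (d,Evader)}
A1: add {(f,Pursuer), (g,Pursuer), (h,Pursuer)}.
A2: add {(e,Evader)}.
A3: add {(i,Pursuer)}.
A4 = A3; e.g. (e,Pursuer) stays out. (e,Pursuer) never enters ⇒ Evader avoids the target.

Evader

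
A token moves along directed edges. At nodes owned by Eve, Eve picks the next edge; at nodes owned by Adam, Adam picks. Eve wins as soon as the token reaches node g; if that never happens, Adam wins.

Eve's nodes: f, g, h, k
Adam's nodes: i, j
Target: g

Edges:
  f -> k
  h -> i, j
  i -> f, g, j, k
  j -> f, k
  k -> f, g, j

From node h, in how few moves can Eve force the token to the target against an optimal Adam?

4

A0 = {g}
A1: add {k} — k (Eve) has k→g.
A2: add {f} — f (Eve) has f→k.
A3: add {j} — j (Adam): all of {f, k} already in.
A4: add {h, i} — h (Eve) has h→j; i (Adam): all of {f, g, j, k} already in.
A4 = all vertices. Fixed point.
h enters the attractor at level 4, so Eve can force the target in 4 moves from there.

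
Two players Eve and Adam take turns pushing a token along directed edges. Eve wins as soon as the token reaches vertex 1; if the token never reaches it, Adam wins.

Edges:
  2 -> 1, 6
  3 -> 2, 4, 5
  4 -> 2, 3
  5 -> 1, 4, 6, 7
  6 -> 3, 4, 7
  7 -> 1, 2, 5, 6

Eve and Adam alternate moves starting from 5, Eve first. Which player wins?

Track states (vertex, player-to-move).
A0 = {(1,Eve), (1,Adam)}
A1: add {(2,Eve), (5,Eve), (7,Eve)}.
(5,Eve) ∈ A1 ⇒ Eve forces the target.

Eve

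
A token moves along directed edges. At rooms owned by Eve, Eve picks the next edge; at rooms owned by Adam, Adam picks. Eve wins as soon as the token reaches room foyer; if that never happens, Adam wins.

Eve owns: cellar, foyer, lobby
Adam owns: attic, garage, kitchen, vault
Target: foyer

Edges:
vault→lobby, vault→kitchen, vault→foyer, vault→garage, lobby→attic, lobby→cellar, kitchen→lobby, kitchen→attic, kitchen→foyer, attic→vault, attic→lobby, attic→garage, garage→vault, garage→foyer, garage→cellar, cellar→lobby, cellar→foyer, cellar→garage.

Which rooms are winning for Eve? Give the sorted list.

cellar, foyer, lobby

A0 = {foyer}
A1: add {cellar} — cellar (Eve) has cellar→foyer.
A2: add {lobby} — lobby (Eve) has lobby→cellar.
A3 = A2; e.g. vault (Adam) can still go to kitchen. Fixed point.
Eve's winning region = {cellar, foyer, lobby}.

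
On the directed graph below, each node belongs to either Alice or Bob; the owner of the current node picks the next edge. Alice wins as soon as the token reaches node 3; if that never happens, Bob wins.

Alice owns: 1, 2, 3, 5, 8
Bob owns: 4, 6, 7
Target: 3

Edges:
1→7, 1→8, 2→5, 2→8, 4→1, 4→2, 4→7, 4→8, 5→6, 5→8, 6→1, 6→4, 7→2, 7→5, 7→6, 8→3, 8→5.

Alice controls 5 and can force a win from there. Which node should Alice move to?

A0 = {3}
A1: add {8} — 8 (Alice) has 8→3.
A2: add {1, 2, 5} — 1 (Alice) has 1→8; 2 (Alice) has 2→8; 5 (Alice) has 5→8.
A3 = A2; e.g. 4 (Bob) can still go to 7. Fixed point.
From 5, successor 8 is in the attractor (rank 1); the other successor 6 is not.

8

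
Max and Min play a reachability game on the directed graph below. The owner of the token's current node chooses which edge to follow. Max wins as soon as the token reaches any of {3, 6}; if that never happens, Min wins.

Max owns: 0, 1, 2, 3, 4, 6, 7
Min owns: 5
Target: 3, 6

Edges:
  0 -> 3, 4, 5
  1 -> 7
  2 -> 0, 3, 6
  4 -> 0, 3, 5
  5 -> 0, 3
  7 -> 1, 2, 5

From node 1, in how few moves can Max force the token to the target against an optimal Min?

3

A0 = {3, 6}
A1: add {0, 2, 4} — 0 (Max) has 0→3; 2 (Max) has 2→3; 4 (Max) has 4→3.
A2: add {5, 7} — 5 (Min): all of {0, 3} already in; 7 (Max) has 7→2.
A3: add {1} — 1 (Max) has 1→7.
A3 = all vertices. Fixed point.
1 enters the attractor at level 3, so Max can force the target in 3 moves from there.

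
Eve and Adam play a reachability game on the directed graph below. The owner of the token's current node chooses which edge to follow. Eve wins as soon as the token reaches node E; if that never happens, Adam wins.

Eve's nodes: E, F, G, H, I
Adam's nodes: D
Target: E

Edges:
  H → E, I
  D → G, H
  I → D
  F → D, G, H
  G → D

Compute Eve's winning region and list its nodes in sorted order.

A0 = {E}
A1: add {H} — H (Eve) has H→E.
A2: add {F} — F (Eve) has F→H.
A3 = A2; e.g. D (Adam) can still go to G. Fixed point.
Eve's winning region = {E, F, H}.

E, F, H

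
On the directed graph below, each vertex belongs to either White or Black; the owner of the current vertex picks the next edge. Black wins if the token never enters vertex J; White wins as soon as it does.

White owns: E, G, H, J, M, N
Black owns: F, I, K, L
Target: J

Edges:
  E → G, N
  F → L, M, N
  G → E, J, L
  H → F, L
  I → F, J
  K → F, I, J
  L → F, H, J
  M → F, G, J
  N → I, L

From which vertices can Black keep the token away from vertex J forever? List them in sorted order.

A0 = {J}
A1: add {G, M} — G (White) has G→J; M (White) has M→J.
A2: add {E} — E (White) has E→G.
A3 = A2; e.g. F (Black) can still go to L. Fixed point.
White's attractor = {E, G, J, M}; Black avoids the target exactly from the complement.

F, H, I, K, L, N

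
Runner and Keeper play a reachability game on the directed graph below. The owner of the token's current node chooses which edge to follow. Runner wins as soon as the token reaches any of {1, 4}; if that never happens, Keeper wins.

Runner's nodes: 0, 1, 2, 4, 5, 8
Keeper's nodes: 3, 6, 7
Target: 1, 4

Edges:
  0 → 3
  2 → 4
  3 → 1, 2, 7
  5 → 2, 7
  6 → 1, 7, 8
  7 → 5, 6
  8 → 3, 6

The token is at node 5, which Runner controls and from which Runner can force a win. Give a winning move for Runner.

A0 = {1, 4}
A1: add {2} — 2 (Runner) has 2→4.
A2: add {5} — 5 (Runner) has 5→2.
A3 = A2; e.g. 0 (Runner) has no edge into A2. Fixed point.
From 5, successor 2 is in the attractor (rank 1); the other successor 7 is not.

2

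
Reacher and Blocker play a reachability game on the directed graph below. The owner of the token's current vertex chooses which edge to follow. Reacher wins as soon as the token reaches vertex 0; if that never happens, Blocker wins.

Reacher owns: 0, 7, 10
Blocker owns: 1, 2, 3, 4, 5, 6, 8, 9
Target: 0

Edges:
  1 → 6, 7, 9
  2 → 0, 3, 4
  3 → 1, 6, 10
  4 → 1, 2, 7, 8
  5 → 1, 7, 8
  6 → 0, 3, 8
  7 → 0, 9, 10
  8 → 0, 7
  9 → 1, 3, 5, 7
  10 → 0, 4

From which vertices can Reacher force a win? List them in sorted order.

0, 7, 8, 10

A0 = {0}
A1: add {7, 10} — 7 (Reacher) has 7→0; 10 (Reacher) has 10→0.
A2: add {8} — 8 (Blocker): all of {0, 7} already in.
A3 = A2; e.g. 1 (Blocker) can still go to 6. Fixed point.
Reacher's winning region = {0, 7, 8, 10}.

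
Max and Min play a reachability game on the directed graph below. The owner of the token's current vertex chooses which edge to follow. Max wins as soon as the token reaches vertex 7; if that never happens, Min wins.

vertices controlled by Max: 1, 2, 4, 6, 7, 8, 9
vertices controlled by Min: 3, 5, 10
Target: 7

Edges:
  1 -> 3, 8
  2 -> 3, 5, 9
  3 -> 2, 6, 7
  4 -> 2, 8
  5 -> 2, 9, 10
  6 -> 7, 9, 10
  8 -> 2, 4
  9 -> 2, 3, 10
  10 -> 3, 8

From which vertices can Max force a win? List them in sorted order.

6, 7

A0 = {7}
A1: add {6} — 6 (Max) has 6→7.
A2 = A1; e.g. 1 (Max) has no edge into A1. Fixed point.
Max's winning region = {6, 7}.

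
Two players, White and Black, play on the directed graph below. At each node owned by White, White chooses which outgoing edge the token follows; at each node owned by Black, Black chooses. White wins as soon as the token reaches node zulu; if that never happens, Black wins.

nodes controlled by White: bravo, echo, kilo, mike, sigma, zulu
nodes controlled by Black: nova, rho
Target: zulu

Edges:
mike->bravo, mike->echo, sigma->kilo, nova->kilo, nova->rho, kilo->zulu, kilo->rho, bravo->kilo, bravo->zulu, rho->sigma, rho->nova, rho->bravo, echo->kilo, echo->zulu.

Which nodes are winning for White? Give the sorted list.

bravo, echo, kilo, mike, sigma, zulu

A0 = {zulu}
A1: add {bravo, echo, kilo} — kilo (White) has kilo→zulu; bravo (White) has bravo→zulu; echo (White) has echo→zulu.
A2: add {mike, sigma} — mike (White) has mike→bravo; sigma (White) has sigma→kilo.
A3 = A2; e.g. nova (Black) can still go to rho. Fixed point.
White's winning region = {bravo, echo, kilo, mike, sigma, zulu}.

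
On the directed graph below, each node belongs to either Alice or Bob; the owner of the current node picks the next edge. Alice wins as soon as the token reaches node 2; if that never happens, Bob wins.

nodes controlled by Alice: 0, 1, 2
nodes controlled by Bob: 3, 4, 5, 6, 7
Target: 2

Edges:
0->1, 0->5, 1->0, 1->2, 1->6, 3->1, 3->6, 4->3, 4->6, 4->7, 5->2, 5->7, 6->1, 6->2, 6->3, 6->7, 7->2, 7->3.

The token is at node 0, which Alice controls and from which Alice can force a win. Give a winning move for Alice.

A0 = {2}
A1: add {1} — 1 (Alice) has 1→2.
A2: add {0} — 0 (Alice) has 0→1.
A3 = A2; e.g. 3 (Bob) can still go to 6. Fixed point.
From 0, successor 1 is in the attractor (rank 1); the other successor 5 is not.

1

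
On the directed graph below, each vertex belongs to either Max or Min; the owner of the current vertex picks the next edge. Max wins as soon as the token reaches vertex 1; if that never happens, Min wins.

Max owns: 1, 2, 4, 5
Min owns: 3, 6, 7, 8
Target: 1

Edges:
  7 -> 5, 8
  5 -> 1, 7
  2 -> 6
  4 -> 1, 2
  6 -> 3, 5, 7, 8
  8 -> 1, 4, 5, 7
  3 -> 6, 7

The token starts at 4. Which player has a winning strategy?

Max

A0 = {1}
A1: add {4, 5} — 4 (Max) has 4→1; 5 (Max) has 5→1.
A2 = A1; e.g. 2 (Max) has no edge into A1. Fixed point.
4 ∈ A1, so Max can force the target.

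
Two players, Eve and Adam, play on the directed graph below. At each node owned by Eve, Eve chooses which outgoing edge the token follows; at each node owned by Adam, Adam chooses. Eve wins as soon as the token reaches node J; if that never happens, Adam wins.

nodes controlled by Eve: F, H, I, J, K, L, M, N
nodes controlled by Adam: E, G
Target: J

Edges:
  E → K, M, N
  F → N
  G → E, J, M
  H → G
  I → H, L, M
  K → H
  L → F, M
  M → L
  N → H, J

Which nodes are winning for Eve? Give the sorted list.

A0 = {J}
A1: add {N} — N (Eve) has N→J.
A2: add {F} — F (Eve) has F→N.
A3: add {L} — L (Eve) has L→F.
A4: add {I, M} — I (Eve) has I→L; M (Eve) has M→L.
A5 = A4; e.g. E (Adam) can still go to K. Fixed point.
Eve's winning region = {F, I, J, L, M, N}.

F, I, J, L, M, N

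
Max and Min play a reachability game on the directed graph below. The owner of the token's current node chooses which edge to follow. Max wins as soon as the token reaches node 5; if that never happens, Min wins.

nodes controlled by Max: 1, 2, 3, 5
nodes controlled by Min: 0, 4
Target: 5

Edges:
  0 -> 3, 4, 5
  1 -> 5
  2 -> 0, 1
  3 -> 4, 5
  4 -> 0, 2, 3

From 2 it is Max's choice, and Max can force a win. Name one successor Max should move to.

1

A0 = {5}
A1: add {1, 3} — 1 (Max) has 1→5; 3 (Max) has 3→5.
A2: add {2} — 2 (Max) has 2→1.
A3 = A2; e.g. 0 (Min) can still go to 4. Fixed point.
From 2, successor 1 is in the attractor (rank 1); the other successor 0 is not.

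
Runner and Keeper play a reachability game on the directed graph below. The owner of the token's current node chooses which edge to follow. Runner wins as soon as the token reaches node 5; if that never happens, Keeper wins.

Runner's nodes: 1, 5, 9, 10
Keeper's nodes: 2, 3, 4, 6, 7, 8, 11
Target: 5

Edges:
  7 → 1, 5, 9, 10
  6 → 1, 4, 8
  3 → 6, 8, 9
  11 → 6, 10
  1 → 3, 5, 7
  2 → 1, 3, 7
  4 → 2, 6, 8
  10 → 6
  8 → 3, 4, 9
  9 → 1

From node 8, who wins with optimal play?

Keeper

A0 = {5}
A1: add {1} — 1 (Runner) has 1→5.
A2: add {9} — 9 (Runner) has 9→1.
A3 = A2; e.g. 2 (Keeper) can still go to 3. Fixed point.
8 never enters the attractor, so Keeper can avoid the target forever.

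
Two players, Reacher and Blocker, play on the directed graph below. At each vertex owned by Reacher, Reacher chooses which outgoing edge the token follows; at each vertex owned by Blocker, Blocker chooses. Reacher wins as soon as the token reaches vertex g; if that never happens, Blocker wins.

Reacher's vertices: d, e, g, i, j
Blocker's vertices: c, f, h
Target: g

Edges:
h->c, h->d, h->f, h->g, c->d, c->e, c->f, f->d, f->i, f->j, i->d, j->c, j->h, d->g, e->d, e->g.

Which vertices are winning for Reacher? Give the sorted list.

d, e, g, i

A0 = {g}
A1: add {d, e} — d (Reacher) has d→g; e (Reacher) has e→g.
A2: add {i} — i (Reacher) has i→d.
A3 = A2; e.g. c (Blocker) can still go to f. Fixed point.
Reacher's winning region = {d, e, g, i}.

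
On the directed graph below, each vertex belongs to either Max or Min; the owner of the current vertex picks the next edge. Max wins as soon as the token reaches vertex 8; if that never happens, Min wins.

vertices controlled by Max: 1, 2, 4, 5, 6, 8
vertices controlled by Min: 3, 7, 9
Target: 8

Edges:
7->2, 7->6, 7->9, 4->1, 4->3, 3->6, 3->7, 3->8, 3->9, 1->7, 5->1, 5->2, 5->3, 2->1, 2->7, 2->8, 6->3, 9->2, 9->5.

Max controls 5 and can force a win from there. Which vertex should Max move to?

2

A0 = {8}
A1: add {2} — 2 (Max) has 2→8.
A2: add {5} — 5 (Max) has 5→2.
A3: add {9} — 9 (Min): all of {2, 5} already in.
A4 = A3; e.g. 1 (Max) has no edge into A3. Fixed point.
From 5, successor 2 is in the attractor (rank 1); the other successors 1, 3 are not.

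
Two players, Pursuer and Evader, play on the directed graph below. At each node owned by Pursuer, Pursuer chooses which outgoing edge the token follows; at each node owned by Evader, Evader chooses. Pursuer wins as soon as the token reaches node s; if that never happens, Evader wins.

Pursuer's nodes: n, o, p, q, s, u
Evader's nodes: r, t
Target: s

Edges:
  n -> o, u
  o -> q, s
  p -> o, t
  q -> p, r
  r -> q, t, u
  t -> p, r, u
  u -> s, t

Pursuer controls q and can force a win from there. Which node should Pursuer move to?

A0 = {s}
A1: add {o, u} — o (Pursuer) has o→s; u (Pursuer) has u→s.
A2: add {n, p} — n (Pursuer) has n→o; p (Pursuer) has p→o.
A3: add {q} — q (Pursuer) has q→p.
A4 = A3; e.g. r (Evader) can still go to t. Fixed point.
From q, successor p is in the attractor (rank 2); the other successor r is not.

p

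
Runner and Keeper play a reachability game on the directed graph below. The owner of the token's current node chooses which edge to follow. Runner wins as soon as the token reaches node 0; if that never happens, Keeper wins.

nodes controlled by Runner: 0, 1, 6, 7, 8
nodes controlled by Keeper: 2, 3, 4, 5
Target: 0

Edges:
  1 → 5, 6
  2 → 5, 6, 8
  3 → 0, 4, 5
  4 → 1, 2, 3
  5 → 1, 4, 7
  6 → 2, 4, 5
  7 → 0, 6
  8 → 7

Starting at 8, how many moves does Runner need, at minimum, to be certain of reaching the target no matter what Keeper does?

A0 = {0}
A1: add {7} — 7 (Runner) has 7→0.
A2: add {8} — 8 (Runner) has 8→7.
A3 = A2; e.g. 1 (Runner) has no edge into A2. Fixed point.
8 enters the attractor at level 2, so Runner can force the target in 2 moves from there.

2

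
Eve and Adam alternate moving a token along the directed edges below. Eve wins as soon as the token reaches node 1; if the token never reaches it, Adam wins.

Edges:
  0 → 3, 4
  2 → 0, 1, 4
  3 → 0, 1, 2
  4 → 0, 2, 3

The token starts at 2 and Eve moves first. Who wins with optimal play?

Eve

Track states (vertex, player-to-move).
A0 = {(1,Eve), (1,Adam)}
A1: add {(2,Eve), (3,Eve)}.
(2,Eve) ∈ A1 ⇒ Eve forces the target.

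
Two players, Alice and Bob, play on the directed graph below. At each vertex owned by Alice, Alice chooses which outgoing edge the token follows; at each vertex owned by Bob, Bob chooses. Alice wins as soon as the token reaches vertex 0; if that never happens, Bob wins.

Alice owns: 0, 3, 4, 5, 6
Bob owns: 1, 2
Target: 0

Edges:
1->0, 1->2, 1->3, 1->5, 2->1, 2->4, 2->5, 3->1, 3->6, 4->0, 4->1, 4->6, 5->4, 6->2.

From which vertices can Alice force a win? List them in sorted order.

0, 4, 5

A0 = {0}
A1: add {4} — 4 (Alice) has 4→0.
A2: add {5} — 5 (Alice) has 5→4.
A3 = A2; e.g. 1 (Bob) can still go to 2. Fixed point.
Alice's winning region = {0, 4, 5}.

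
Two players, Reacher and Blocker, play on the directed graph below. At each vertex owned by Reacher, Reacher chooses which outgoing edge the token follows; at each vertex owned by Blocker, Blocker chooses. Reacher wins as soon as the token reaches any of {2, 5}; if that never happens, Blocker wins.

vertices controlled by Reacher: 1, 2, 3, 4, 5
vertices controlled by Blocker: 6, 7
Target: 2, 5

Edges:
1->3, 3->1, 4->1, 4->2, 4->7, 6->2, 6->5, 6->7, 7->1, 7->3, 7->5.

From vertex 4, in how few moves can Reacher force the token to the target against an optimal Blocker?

1

A0 = {2, 5}
A1: add {4} — 4 (Reacher) has 4→2.
A2 = A1; e.g. 1 (Reacher) has no edge into A1. Fixed point.
4 enters the attractor at level 1, so Reacher can force the target in 1 move from there.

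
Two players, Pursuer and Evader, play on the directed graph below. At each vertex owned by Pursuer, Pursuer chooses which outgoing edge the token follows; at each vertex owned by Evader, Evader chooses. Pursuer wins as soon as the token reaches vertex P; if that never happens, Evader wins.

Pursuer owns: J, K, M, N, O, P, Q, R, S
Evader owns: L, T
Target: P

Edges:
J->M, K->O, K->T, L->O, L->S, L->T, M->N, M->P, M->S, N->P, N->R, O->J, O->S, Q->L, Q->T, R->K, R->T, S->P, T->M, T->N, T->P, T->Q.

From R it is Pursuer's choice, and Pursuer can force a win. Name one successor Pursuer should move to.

K

A0 = {P}
A1: add {M, N, S} — M (Pursuer) has M→P; N (Pursuer) has N→P; S (Pursuer) has S→P.
A2: add {J, O} — J (Pursuer) has J→M; O (Pursuer) has O→S.
A3: add {K} — K (Pursuer) has K→O.
A4: add {R} — R (Pursuer) has R→K.
A5 = A4; e.g. L (Evader) can still go to T. Fixed point.
From R, successor K is in the attractor (rank 3); the other successor T is not.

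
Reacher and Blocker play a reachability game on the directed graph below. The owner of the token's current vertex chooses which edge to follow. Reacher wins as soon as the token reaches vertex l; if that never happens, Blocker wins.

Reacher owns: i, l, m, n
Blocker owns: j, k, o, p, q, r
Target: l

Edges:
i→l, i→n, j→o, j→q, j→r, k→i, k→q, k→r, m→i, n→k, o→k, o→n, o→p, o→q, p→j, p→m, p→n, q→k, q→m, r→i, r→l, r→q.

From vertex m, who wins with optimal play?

Reacher

A0 = {l}
A1: add {i} — i (Reacher) has i→l.
A2: add {m} — m (Reacher) has m→i.
A3 = A2; e.g. j (Blocker) can still go to o. Fixed point.
m ∈ A2, so Reacher can force the target.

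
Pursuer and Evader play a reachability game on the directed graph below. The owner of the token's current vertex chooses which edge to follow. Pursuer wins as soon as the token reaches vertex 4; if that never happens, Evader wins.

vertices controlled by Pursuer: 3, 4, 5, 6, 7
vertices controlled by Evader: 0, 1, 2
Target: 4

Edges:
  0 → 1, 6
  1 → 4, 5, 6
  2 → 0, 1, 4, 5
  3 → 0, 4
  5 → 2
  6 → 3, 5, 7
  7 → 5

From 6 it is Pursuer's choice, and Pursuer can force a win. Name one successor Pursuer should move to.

A0 = {4}
A1: add {3} — 3 (Pursuer) has 3→4.
A2: add {6} — 6 (Pursuer) has 6→3.
A3 = A2; e.g. 0 (Evader) can still go to 1. Fixed point.
From 6, successor 3 is in the attractor (rank 1); the other successors 5, 7 are not.

3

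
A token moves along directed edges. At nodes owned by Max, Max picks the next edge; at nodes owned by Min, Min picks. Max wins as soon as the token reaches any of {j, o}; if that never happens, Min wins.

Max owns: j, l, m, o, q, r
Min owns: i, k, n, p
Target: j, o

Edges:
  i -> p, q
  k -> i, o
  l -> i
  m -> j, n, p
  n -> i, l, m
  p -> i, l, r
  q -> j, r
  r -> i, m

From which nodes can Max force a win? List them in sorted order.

A0 = {j, o}
A1: add {m, q} — m (Max) has m→j; q (Max) has q→j.
A2: add {r} — r (Max) has r→m.
A3 = A2; e.g. i (Min) can still go to p. Fixed point.
Max's winning region = {j, m, o, q, r}.

j, m, o, q, r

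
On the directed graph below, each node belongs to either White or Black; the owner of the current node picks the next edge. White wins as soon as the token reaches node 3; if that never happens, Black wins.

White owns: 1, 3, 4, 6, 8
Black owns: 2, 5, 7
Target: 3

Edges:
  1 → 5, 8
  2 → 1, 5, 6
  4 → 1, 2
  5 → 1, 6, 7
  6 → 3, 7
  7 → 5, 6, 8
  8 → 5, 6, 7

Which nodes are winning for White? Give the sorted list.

1, 3, 4, 6, 8

A0 = {3}
A1: add {6} — 6 (White) has 6→3.
A2: add {8} — 8 (White) has 8→6.
A3: add {1} — 1 (White) has 1→8.
A4: add {4} — 4 (White) has 4→1.
A5 = A4; e.g. 2 (Black) can still go to 5. Fixed point.
White's winning region = {1, 3, 4, 6, 8}.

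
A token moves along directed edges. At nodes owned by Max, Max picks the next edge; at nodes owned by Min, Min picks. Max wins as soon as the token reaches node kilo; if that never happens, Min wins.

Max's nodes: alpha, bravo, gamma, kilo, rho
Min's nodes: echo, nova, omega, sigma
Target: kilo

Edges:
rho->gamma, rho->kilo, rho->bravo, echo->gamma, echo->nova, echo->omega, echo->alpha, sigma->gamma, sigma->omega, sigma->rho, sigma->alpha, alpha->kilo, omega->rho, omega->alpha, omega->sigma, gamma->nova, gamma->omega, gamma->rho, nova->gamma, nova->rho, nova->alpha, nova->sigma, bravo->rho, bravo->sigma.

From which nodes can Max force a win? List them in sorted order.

alpha, bravo, gamma, kilo, rho

A0 = {kilo}
A1: add {alpha, rho} — rho (Max) has rho→kilo; alpha (Max) has alpha→kilo.
A2: add {bravo, gamma} — gamma (Max) has gamma→rho; bravo (Max) has bravo→rho.
A3 = A2; e.g. nova (Min) can still go to sigma. Fixed point.
Max's winning region = {alpha, bravo, gamma, kilo, rho}.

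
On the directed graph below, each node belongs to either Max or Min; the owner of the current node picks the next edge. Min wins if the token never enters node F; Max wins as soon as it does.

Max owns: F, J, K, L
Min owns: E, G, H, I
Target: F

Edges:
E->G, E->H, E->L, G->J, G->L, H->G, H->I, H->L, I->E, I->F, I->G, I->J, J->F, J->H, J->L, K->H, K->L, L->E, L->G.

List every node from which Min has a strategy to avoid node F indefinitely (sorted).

E, G, H, I, K, L

A0 = {F}
A1: add {J} — J (Max) has J→F.
A2 = A1; e.g. E (Min) can still go to G. Fixed point.
Max's attractor = {F, J}; Min avoids the target exactly from the complement.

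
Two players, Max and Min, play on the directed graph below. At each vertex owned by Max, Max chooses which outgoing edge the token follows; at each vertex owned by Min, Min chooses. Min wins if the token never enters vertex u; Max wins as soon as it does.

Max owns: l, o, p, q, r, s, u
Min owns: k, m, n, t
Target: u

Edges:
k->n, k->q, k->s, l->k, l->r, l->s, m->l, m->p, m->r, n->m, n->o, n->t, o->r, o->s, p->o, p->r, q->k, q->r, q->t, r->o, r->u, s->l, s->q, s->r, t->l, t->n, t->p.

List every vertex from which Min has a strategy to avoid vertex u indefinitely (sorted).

k, n, t

A0 = {u}
A1: add {r} — r (Max) has r→u.
A2: add {l, o, p, q, s} — l (Max) has l→r; o (Max) has o→r; p (Max) has p→r; q (Max) has q→r; s (Max) has s→r.
A3: add {m} — m (Min): all of {l, p, r} already in.
A4 = A3; e.g. k (Min) can still go to n. Fixed point.
Max's attractor = {l, m, o, p, q, r, s, u}; Min avoids the target exactly from the complement.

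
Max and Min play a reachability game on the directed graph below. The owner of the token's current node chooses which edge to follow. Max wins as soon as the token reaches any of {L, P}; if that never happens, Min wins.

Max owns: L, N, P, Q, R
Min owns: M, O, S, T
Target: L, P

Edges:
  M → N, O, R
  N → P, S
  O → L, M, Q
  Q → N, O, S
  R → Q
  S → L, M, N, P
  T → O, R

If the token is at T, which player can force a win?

Min

A0 = {L, P}
A1: add {N} — N (Max) has N→P.
A2: add {Q} — Q (Max) has Q→N.
A3: add {R} — R (Max) has R→Q.
A4 = A3; e.g. M (Min) can still go to O. Fixed point.
T never enters the attractor, so Min can avoid the target forever.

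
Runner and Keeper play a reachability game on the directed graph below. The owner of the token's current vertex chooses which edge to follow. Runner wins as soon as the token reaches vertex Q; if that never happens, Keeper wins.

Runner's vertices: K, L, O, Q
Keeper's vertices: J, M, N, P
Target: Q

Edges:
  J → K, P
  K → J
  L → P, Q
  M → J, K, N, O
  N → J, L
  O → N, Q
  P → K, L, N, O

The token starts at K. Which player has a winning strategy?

A0 = {Q}
A1: add {L, O} — L (Runner) has L→Q; O (Runner) has O→Q.
A2 = A1; e.g. J (Keeper) can still go to K. Fixed point.
K never enters the attractor, so Keeper can avoid the target forever.

Keeper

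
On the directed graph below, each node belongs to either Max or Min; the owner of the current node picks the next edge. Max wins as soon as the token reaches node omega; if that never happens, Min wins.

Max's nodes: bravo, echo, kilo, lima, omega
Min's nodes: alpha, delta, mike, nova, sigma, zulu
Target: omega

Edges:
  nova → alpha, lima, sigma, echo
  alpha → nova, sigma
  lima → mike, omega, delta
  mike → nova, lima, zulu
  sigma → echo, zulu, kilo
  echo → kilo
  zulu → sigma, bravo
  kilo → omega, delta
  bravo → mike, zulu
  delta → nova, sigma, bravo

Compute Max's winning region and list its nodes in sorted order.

echo, kilo, lima, omega

A0 = {omega}
A1: add {kilo, lima} — lima (Max) has lima→omega; kilo (Max) has kilo→omega.
A2: add {echo} — echo (Max) has echo→kilo.
A3 = A2; e.g. nova (Min) can still go to alpha. Fixed point.
Max's winning region = {echo, kilo, lima, omega}.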